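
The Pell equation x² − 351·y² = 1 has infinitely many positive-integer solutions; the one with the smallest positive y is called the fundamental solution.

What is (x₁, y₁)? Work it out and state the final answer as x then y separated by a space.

62425 3332

[18; 1,2,1,3,2,2,2,3,1,2,1,36] for √351; ℓ=12 ⇒ convergent index 11
step 0: (18, 1)  from 18·(1,0) + (0,1)
…
step 2: (56, 3)  from 2·(19,1) + (18,1)
step 3: (75, 4)  from 1·(56,3) + (19,1)
step 4: (281, 15)  from 3·(75,4) + (56,3)
…
step 6: (1555, 83)  from 2·(637,34) + (281,15)
step 7: (3747, 200)  from 2·(1555,83) + (637,34)
step 8: (12796, 683)  from 3·(3747,200) + (1555,83)
…
step 10: (45882, 2449)  from 2·(16543,883) + (12796,683)
step 11: (62425, 3332)  from 1·(45882,2449) + (16543,883)
fundamental: x₁=62425, y₁=3332  (since 3896880625 − 351·11102224 = 1)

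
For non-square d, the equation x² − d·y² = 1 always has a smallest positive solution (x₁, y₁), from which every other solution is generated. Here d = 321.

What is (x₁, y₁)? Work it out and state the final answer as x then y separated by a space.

215 12

√321 → a₀=17, period (1,10,1,34); ℓ=4 even so k=3
step 0: (17, 1)  from 17·(1,0) + (0,1)
step 1: (18, 1)  from 1·(17,1) + (1,0)
step 2: (197, 11)  from 10·(18,1) + (17,1)
step 3: (215, 12)  from 1·(197,11) + (18,1)
→ (215, 12).  Check: 215²=46225, 321·12²=46224, difference 1.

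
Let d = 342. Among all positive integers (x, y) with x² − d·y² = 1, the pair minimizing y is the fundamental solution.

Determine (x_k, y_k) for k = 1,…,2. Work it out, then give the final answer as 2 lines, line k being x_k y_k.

√342 → a₀=18, period (2,36); ℓ=2 even so k=1
k=0  a_k=18  p_k/q_k = 18/1
k=1  a_k=2  p_k/q_k = 37/2
→ (37, 2).  Check: 37²=1369, 342·2²=1368, difference 1.
k=2:  x_2 = 37·37+342·2·2 = 2737,  y_2 = 37·2+2·37 = 148

37 2
2737 148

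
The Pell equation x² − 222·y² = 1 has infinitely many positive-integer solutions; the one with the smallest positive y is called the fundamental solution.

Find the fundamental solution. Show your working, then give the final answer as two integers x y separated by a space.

149 10

[14; 1,8,1,28] for √222; ℓ=4 ⇒ convergent index 3
k=0  a_k=14  p_k/q_k = 14/1
k=1  a_k=1  p_k/q_k = 15/1
k=2  a_k=8  p_k/q_k = 134/9
k=3  a_k=1  p_k/q_k = 149/10
(x₁, y₁) = (149, 10);  149² − 222·10² = 1 ✓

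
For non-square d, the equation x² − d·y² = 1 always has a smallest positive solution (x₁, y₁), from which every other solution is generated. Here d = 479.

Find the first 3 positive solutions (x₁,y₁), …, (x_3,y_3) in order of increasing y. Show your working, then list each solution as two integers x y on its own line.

2989440 136591
17873503027199 816661198080
106863529779256567680 4882719303976413809

√479 = [21; 1,7,1,3,2,21,2,3,1,7,1,42, …], period ℓ=12 (even) → k=11
i=0: a=21 ⇒ p=21, q=1
i=1: a=1 ⇒ p=22, q=1
i=2: a=7 ⇒ p=175, q=8
…
i=5: a=2 ⇒ p=1729, q=79
i=6: a=21 ⇒ p=37075, q=1694
…
i=10: a=7 ⇒ p=2648849, q=121029
i=11: a=1 ⇒ p=2989440, q=136591
→ (2989440, 136591).  Check: 2989440²=8936751513600, 479·136591²=8936751513599, difference 1.
k=2:  x_2 = 2989440·2989440+479·136591·136591 = 17873503027199,  y_2 = 2989440·136591+136591·2989440 = 816661198080
k=3:  x_3 = 2989440·17873503027199+479·136591·816661198080 = 106863529779256567680,  y_3 = 2989440·816661198080+136591·17873503027199 = 4882719303976413809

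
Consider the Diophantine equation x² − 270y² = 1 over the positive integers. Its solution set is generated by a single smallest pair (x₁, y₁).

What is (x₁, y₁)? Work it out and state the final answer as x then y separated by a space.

5291 322

d=270: √d = [16; 2,3,6,3,2,32] (ℓ=6, even), read p_5/q_5
i=0: a=16 ⇒ p=16, q=1
i=1: a=2 ⇒ p=33, q=2
i=2: a=3 ⇒ p=115, q=7
i=3: a=6 ⇒ p=723, q=44
i=4: a=3 ⇒ p=2284, q=139
i=5: a=2 ⇒ p=5291, q=322
→ (5291, 322).  Check: 5291²=27994681, 270·322²=27994680, difference 1.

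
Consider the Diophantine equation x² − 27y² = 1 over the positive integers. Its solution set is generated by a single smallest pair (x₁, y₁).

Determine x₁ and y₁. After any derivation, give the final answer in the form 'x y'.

26 5

[5; 5,10] for √27; ℓ=2 ⇒ convergent index 1
k=0  a_k=5  p_k/q_k = 5/1
k=1  a_k=5  p_k/q_k = 26/5
→ (26, 5).  Check: 26²=676, 27·5²=675, difference 1.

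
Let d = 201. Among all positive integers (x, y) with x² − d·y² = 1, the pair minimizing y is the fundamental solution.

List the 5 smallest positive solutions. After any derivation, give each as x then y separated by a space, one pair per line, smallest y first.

d=201: √d = [14; 5,1,1,1,2,…,1,5,28] (ℓ=14, even), read p_13/q_13
k=0  a_k=14  p_k/q_k = 14/1
k=1  a_k=5  p_k/q_k = 71/5
…
k=3  a_k=1  p_k/q_k = 156/11
k=4  a_k=1  p_k/q_k = 241/17
…
k=7  a_k=8  p_k/q_k = 7670/541
k=8  a_k=1  p_k/q_k = 8549/603
…
k=11  a_k=1  p_k/q_k = 58085/4097
k=12  a_k=1  p_k/q_k = 91402/6447
k=13  a_k=5  p_k/q_k = 515095/36332
→ (515095, 36332).  Check: 515095²=265322859025, 201·36332²=265322859024, difference 1.
n=2: (515095,36332)∘(515095,36332) = (515095·515095+201·36332·36332, 515095·36332+36332·515095) = (530645718049,37428863080)
n=3: (530645718049,37428863080)∘(515095,36332) = (515095·530645718049+201·36332·37428863080, 515095·37428863080+36332·530645718049) = (546665912276384215,38558840456348868)
n=4: (546665912276384215,38558840456348868)∘(515095,36332) = (515095·546665912276384215+201·36332·38558840456348868, 515095·38558840456348868+36332·546665912276384215) = (563169756167477608732801,39722931849688611461840)
n=5: (563169756167477608732801,39722931849688611461840)∘(515095,36332) = (515095·563169756167477608732801+201·36332·39722931849688611461840, 515095·39722931849688611461840+36332·563169756167477608732801) = (580171851105627091828167877975,40922167162192151801416600732)

515095 36332
530645718049 37428863080
546665912276384215 38558840456348868
563169756167477608732801 39722931849688611461840
580171851105627091828167877975 40922167162192151801416600732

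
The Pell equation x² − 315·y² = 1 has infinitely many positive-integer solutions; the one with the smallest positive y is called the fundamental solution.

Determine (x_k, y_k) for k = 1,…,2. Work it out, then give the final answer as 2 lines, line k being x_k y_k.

71 4
10081 568

√315 → a₀=17, period (1,2,1,34); ℓ=4 even so k=3
step 0: (17, 1)  from 17·(1,0) + (0,1)
step 1: (18, 1)  from 1·(17,1) + (1,0)
step 2: (53, 3)  from 2·(18,1) + (17,1)
step 3: (71, 4)  from 1·(53,3) + (18,1)
→ (71, 4).  Check: 71²=5041, 315·4²=5040, difference 1.
n=2: (71,4)∘(71,4) = (71·71+315·4·4, 71·4+4·71) = (10081,568)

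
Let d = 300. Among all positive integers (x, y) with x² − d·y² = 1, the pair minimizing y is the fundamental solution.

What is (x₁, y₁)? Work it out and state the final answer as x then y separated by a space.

√300 = [17; 3,8,3,34, …], period ℓ=4 (even) → k=3
step 0: (17, 1)  from 17·(1,0) + (0,1)
step 1: (52, 3)  from 3·(17,1) + (1,0)
step 2: (433, 25)  from 8·(52,3) + (17,1)
step 3: (1351, 78)  from 3·(433,25) + (52,3)
→ (1351, 78).  Check: 1351²=1825201, 300·78²=1825200, difference 1.

1351 78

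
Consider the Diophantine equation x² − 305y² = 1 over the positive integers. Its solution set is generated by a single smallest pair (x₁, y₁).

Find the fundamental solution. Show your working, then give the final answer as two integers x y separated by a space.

[17; 2,6,2,34] for √305; ℓ=4 ⇒ convergent index 3
k=0  a_k=17  p_k/q_k = 17/1
…
k=2  a_k=6  p_k/q_k = 227/13
k=3  a_k=2  p_k/q_k = 489/28
(x₁, y₁) = (489, 28);  489² − 305·28² = 1 ✓

489 28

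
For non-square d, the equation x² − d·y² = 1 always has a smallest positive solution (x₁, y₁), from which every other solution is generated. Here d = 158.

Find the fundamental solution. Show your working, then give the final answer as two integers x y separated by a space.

d=158: √d = [12; 1,1,3,12,3,1,1,24] (ℓ=8, even), read p_7/q_7
k=0  a_k=12  p_k/q_k = 12/1
k=1  a_k=1  p_k/q_k = 13/1
k=2  a_k=1  p_k/q_k = 25/2
k=3  a_k=3  p_k/q_k = 88/7
k=4  a_k=12  p_k/q_k = 1081/86
k=5  a_k=3  p_k/q_k = 3331/265
k=6  a_k=1  p_k/q_k = 4412/351
k=7  a_k=1  p_k/q_k = 7743/616
(x₁, y₁) = (7743, 616);  7743² − 158·616² = 1 ✓

7743 616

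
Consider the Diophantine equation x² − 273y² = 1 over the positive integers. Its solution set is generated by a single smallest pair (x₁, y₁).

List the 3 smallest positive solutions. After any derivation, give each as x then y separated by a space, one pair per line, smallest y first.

727 44
1057057 63976
1536960151 93021060

√273 → a₀=16, period (1,1,10,1,1,32); ℓ=6 even so k=5
i=0: a=16 ⇒ p=16, q=1
i=1: a=1 ⇒ p=17, q=1
…
i=3: a=10 ⇒ p=347, q=21
i=4: a=1 ⇒ p=380, q=23
i=5: a=1 ⇒ p=727, q=44
fundamental: x₁=727, y₁=44  (since 528529 − 273·1936 = 1)
n=2: (727,44)∘(727,44) = (727·727+273·44·44, 727·44+44·727) = (1057057,63976)
n=3: (1057057,63976)∘(727,44) = (727·1057057+273·44·63976, 727·63976+44·1057057) = (1536960151,93021060)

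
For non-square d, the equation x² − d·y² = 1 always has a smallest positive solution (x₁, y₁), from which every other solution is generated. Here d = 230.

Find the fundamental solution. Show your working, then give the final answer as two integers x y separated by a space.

91 6

√230 = [15; 6,30, …], period ℓ=2 (even) → k=1
a_0=15:  p_0=15·1+0=15,  q_0=15·0+1=1
a_1=6:  p_1=6·15+1=91,  q_1=6·1+0=6
(x₁, y₁) = (91, 6);  91² − 230·6² = 1 ✓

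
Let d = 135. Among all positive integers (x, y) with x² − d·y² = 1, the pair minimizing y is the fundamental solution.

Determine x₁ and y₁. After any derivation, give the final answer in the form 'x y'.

244 21

√135 → a₀=11, period (1,1,1,1,1,1,1,22); ℓ=8 even so k=7
i=0: a=11 ⇒ p=11, q=1
…
i=2: a=1 ⇒ p=23, q=2
i=3: a=1 ⇒ p=35, q=3
…
i=5: a=1 ⇒ p=93, q=8
i=6: a=1 ⇒ p=151, q=13
i=7: a=1 ⇒ p=244, q=21
(x₁, y₁) = (244, 21);  244² − 135·21² = 1 ✓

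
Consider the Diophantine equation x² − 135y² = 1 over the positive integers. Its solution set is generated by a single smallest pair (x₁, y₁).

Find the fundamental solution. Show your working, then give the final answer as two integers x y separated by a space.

244 21

√135 = [11; 1,1,1,1,1,1,1,22, …], period ℓ=8 (even) → k=7
a_0=11:  p_0=11·1+0=11,  q_0=11·0+1=1
a_1=1:  p_1=1·11+1=12,  q_1=1·1+0=1
…
a_3=1:  p_3=1·23+12=35,  q_3=1·2+1=3
a_4=1:  p_4=1·35+23=58,  q_4=1·3+2=5
a_5=1:  p_5=1·58+35=93,  q_5=1·5+3=8
a_6=1:  p_6=1·93+58=151,  q_6=1·8+5=13
a_7=1:  p_7=1·151+93=244,  q_7=1·13+8=21
→ (244, 21).  Check: 244²=59536, 135·21²=59535, difference 1.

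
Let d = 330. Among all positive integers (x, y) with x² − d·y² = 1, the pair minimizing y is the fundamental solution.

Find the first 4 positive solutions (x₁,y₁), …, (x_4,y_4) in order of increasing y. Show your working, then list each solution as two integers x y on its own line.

109 6
23761 1308
5179789 285138
1129170241 62158776

[18; 6,36] for √330; ℓ=2 ⇒ convergent index 1
a_0=18:  p_0=18·1+0=18,  q_0=18·0+1=1
a_1=6:  p_1=6·18+1=109,  q_1=6·1+0=6
fundamental: x₁=109, y₁=6  (since 11881 − 330·36 = 1)
k=2:  x_2 = 109·109+330·6·6 = 23761,  y_2 = 109·6+6·109 = 1308
k=3:  x_3 = 109·23761+330·6·1308 = 5179789,  y_3 = 109·1308+6·23761 = 285138
k=4:  x_4 = 109·5179789+330·6·285138 = 1129170241,  y_4 = 109·285138+6·5179789 = 62158776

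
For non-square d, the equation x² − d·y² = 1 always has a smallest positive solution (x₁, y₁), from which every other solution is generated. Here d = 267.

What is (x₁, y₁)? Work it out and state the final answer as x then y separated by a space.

2402 147

[16; 2,1,15,1,2,32] for √267; ℓ=6 ⇒ convergent index 5
a_0=16:  p_0=16·1+0=16,  q_0=16·0+1=1
a_1=2:  p_1=2·16+1=33,  q_1=2·1+0=2
a_2=1:  p_2=1·33+16=49,  q_2=1·2+1=3
a_3=15:  p_3=15·49+33=768,  q_3=15·3+2=47
a_4=1:  p_4=1·768+49=817,  q_4=1·47+3=50
a_5=2:  p_5=2·817+768=2402,  q_5=2·50+47=147
→ (2402, 147).  Check: 2402²=5769604, 267·147²=5769603, difference 1.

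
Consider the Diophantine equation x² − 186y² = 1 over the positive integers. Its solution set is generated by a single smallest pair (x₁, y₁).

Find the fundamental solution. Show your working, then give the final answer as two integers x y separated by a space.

7501 550

d=186: √d = [13; 1,1,1,3,4,3,1,1,1,26] (ℓ=10, even), read p_9/q_9
a_0=13:  p_0=13·1+0=13,  q_0=13·0+1=1
a_1=1:  p_1=1·13+1=14,  q_1=1·1+0=1
…
a_8=1:  p_8=1·2714+2073=4787,  q_8=1·199+152=351
a_9=1:  p_9=1·4787+2714=7501,  q_9=1·351+199=550
→ (7501, 550).  Check: 7501²=56265001, 186·550²=56265000, difference 1.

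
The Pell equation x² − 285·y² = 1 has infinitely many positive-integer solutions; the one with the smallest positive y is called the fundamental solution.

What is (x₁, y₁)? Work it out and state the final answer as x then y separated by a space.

2431 144

√285 → a₀=16, period (1,7,2,7,1,32); ℓ=6 even so k=5
step 0: (16, 1)  from 16·(1,0) + (0,1)
…
step 3: (287, 17)  from 2·(135,8) + (17,1)
step 4: (2144, 127)  from 7·(287,17) + (135,8)
step 5: (2431, 144)  from 1·(2144,127) + (287,17)
(x₁, y₁) = (2431, 144);  2431² − 285·144² = 1 ✓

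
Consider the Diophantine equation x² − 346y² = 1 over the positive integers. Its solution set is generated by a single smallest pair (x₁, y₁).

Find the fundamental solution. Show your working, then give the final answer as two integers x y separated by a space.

d=346: √d = [18; 1,1,1,1,36] (ℓ=5, odd), read p_9/q_9
step 0: (18, 1)  from 18·(1,0) + (0,1)
…
step 2: (37, 2)  from 1·(19,1) + (18,1)
step 3: (56, 3)  from 1·(37,2) + (19,1)
step 4: (93, 5)  from 1·(56,3) + (37,2)
step 5: (3404, 183)  from 36·(93,5) + (56,3)
…
step 8: (10398, 559)  from 1·(6901,371) + (3497,188)
step 9: (17299, 930)  from 1·(10398,559) + (6901,371)
(x₁, y₁) = (17299, 930);  17299² − 346·930² = 1 ✓

17299 930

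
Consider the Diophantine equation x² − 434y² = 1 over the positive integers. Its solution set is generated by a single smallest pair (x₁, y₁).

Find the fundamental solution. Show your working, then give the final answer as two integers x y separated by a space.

d=434: √d = [20; 1,4,1,40] (ℓ=4, even), read p_3/q_3
a_0=20:  p_0=20·1+0=20,  q_0=20·0+1=1
a_1=1:  p_1=1·20+1=21,  q_1=1·1+0=1
a_2=4:  p_2=4·21+20=104,  q_2=4·1+1=5
a_3=1:  p_3=1·104+21=125,  q_3=1·5+1=6
fundamental: x₁=125, y₁=6  (since 15625 − 434·36 = 1)

125 6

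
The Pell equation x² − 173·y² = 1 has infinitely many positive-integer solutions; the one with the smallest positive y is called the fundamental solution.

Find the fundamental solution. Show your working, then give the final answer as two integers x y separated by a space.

2499849 190060

√173 → a₀=13, period (6,1,1,6,26); ℓ=5 odd so k=9
a_0=13:  p_0=13·1+0=13,  q_0=13·0+1=1
a_1=6:  p_1=6·13+1=79,  q_1=6·1+0=6
a_2=1:  p_2=1·79+13=92,  q_2=1·6+1=7
a_3=1:  p_3=1·92+79=171,  q_3=1·7+6=13
a_4=6:  p_4=6·171+92=1118,  q_4=6·13+7=85
a_5=26:  p_5=26·1118+171=29239,  q_5=26·85+13=2223
…
a_8=1:  p_8=1·205791+176552=382343,  q_8=1·15646+13423=29069
a_9=6:  p_9=6·382343+205791=2499849,  q_9=6·29069+15646=190060
→ (2499849, 190060).  Check: 2499849²=6249245022801, 173·190060²=6249245022800, difference 1.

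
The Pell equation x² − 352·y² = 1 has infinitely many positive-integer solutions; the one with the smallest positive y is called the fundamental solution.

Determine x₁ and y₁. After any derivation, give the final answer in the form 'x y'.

[18; 1,3,5,9,5,3,1,36] for √352; ℓ=8 ⇒ convergent index 7
i=0: a=18 ⇒ p=18, q=1
…
i=3: a=5 ⇒ p=394, q=21
i=4: a=9 ⇒ p=3621, q=193
…
i=6: a=3 ⇒ p=59118, q=3151
i=7: a=1 ⇒ p=77617, q=4137
fundamental: x₁=77617, y₁=4137  (since 6024398689 − 352·17114769 = 1)

77617 4137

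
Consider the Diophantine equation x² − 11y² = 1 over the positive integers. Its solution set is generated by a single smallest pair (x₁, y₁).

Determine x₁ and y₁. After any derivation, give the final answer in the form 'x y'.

10 3

[3; 3,6] for √11; ℓ=2 ⇒ convergent index 1
i=0: a=3 ⇒ p=3, q=1
i=1: a=3 ⇒ p=10, q=3
fundamental: x₁=10, y₁=3  (since 100 − 11·9 = 1)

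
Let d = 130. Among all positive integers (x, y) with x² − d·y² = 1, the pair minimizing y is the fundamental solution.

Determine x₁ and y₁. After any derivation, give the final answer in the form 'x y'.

√130 = [11; 2,2,22, …], period ℓ=3 (odd) → k=5
i=0: a=11 ⇒ p=11, q=1
i=1: a=2 ⇒ p=23, q=2
…
i=4: a=2 ⇒ p=2611, q=229
i=5: a=2 ⇒ p=6499, q=570
fundamental: x₁=6499, y₁=570  (since 42237001 − 130·324900 = 1)

6499 570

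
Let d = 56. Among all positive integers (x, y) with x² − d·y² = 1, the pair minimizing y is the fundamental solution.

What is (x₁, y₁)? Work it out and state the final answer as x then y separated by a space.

15 2

√56 → a₀=7, period (2,14); ℓ=2 even so k=1
step 0: (7, 1)  from 7·(1,0) + (0,1)
step 1: (15, 2)  from 2·(7,1) + (1,0)
(x₁, y₁) = (15, 2);  15² − 56·2² = 1 ✓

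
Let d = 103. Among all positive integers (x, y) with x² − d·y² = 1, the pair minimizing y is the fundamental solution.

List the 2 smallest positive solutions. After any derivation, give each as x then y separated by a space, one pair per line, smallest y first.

227528 22419
103537981567 10201900464

d=103: √d = [10; 6,1,2,1,1,9,1,1,2,1,6,20] (ℓ=12, even), read p_11/q_11
i=0: a=10 ⇒ p=10, q=1
i=1: a=6 ⇒ p=61, q=6
i=2: a=1 ⇒ p=71, q=7
…
i=4: a=1 ⇒ p=274, q=27
i=5: a=1 ⇒ p=477, q=47
i=6: a=9 ⇒ p=4567, q=450
i=7: a=1 ⇒ p=5044, q=497
i=8: a=1 ⇒ p=9611, q=947
i=9: a=2 ⇒ p=24266, q=2391
i=10: a=1 ⇒ p=33877, q=3338
i=11: a=6 ⇒ p=227528, q=22419
fundamental: x₁=227528, y₁=22419  (since 51768990784 − 103·502611561 = 1)
(x_2, y_2) = (227528·227528 + 103·22419·22419, 227528·22419 + 22419·227528) = (103537981567, 10201900464)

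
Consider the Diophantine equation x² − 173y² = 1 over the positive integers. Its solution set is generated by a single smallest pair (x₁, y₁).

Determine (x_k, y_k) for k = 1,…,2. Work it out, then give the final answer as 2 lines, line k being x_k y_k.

√173 = [13; 6,1,1,6,26, …], period ℓ=5 (odd) → k=9
a_0=13:  p_0=13·1+0=13,  q_0=13·0+1=1
…
a_4=6:  p_4=6·171+92=1118,  q_4=6·13+7=85
…
a_8=1:  p_8=1·205791+176552=382343,  q_8=1·15646+13423=29069
a_9=6:  p_9=6·382343+205791=2499849,  q_9=6·29069+15646=190060
(x₁, y₁) = (2499849, 190060);  2499849² − 173·190060² = 1 ✓
n=2: (2499849,190060)∘(2499849,190060) = (2499849·2499849+173·190060·190060, 2499849·190060+190060·2499849) = (12498490045601,950242601880)

2499849 190060
12498490045601 950242601880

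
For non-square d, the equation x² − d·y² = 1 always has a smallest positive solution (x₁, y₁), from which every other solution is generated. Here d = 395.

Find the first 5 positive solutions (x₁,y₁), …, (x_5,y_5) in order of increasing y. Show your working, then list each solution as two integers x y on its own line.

159 8
50561 2544
16078239 808984
5112829441 257254368
1625863683999 81806080040

√395 = [19; 1,6,1,38, …], period ℓ=4 (even) → k=3
step 0: (19, 1)  from 19·(1,0) + (0,1)
…
step 2: (139, 7)  from 6·(20,1) + (19,1)
step 3: (159, 8)  from 1·(139,7) + (20,1)
fundamental: x₁=159, y₁=8  (since 25281 − 395·64 = 1)
(x_2, y_2) = (159·159 + 395·8·8, 159·8 + 8·159) = (50561, 2544)
(x_3, y_3) = (159·50561 + 395·8·2544, 159·2544 + 8·50561) = (16078239, 808984)
(x_4, y_4) = (159·16078239 + 395·8·808984, 159·808984 + 8·16078239) = (5112829441, 257254368)
(x_5, y_5) = (159·5112829441 + 395·8·257254368, 159·257254368 + 8·5112829441) = (1625863683999, 81806080040)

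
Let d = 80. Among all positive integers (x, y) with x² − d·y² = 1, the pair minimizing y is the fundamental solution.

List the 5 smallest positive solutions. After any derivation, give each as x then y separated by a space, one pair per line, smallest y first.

d=80: √d = [8; 1,16] (ℓ=2, even), read p_1/q_1
step 0: (8, 1)  from 8·(1,0) + (0,1)
step 1: (9, 1)  from 1·(8,1) + (1,0)
fundamental: x₁=9, y₁=1  (since 81 − 80·1 = 1)
(9+1√80)^2 = 161 + 18√80
(9+1√80)^3 = 2889 + 323√80
(9+1√80)^4 = 51841 + 5796√80
(9+1√80)^5 = 930249 + 104005√80

9 1
161 18
2889 323
51841 5796
930249 104005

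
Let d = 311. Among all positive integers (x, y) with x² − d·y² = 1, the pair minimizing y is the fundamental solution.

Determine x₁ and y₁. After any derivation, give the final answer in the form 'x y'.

d=311: √d = [17; 1,1,1,2,1,…,1,1,34] (ℓ=16, even), read p_15/q_15
i=0: a=17 ⇒ p=17, q=1
…
i=9: a=3 ⇒ p=217583, q=12338
…
i=13: a=1 ⇒ p=6159373, q=349266
i=14: a=1 ⇒ p=10724507, q=608131
i=15: a=1 ⇒ p=16883880, q=957397
(x₁, y₁) = (16883880, 957397);  16883880² − 311·957397² = 1 ✓

16883880 957397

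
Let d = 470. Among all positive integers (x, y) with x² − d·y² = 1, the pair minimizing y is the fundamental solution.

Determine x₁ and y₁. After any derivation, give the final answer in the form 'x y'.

1691 78

d=470: √d = [21; 1,2,8,2,1,42] (ℓ=6, even), read p_5/q_5
k=0  a_k=21  p_k/q_k = 21/1
k=1  a_k=1  p_k/q_k = 22/1
…
k=3  a_k=8  p_k/q_k = 542/25
k=4  a_k=2  p_k/q_k = 1149/53
k=5  a_k=1  p_k/q_k = 1691/78
fundamental: x₁=1691, y₁=78  (since 2859481 − 470·6084 = 1)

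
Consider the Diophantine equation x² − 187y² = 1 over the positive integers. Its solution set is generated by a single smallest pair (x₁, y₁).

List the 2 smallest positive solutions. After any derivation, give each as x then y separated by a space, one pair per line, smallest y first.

[13; 1,2,13,2,1,26] for √187; ℓ=6 ⇒ convergent index 5
k=0  a_k=13  p_k/q_k = 13/1
…
k=2  a_k=2  p_k/q_k = 41/3
k=3  a_k=13  p_k/q_k = 547/40
k=4  a_k=2  p_k/q_k = 1135/83
k=5  a_k=1  p_k/q_k = 1682/123
(x₁, y₁) = (1682, 123);  1682² − 187·123² = 1 ✓
(x_2, y_2) = (1682·1682 + 187·123·123, 1682·123 + 123·1682) = (5658247, 413772)

1682 123
5658247 413772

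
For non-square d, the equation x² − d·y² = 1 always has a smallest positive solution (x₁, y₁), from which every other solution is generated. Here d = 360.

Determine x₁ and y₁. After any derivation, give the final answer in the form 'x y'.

√360 → a₀=18, period (1,36); ℓ=2 even so k=1
a_0=18:  p_0=18·1+0=18,  q_0=18·0+1=1
a_1=1:  p_1=1·18+1=19,  q_1=1·1+0=1
fundamental: x₁=19, y₁=1  (since 361 − 360·1 = 1)

19 1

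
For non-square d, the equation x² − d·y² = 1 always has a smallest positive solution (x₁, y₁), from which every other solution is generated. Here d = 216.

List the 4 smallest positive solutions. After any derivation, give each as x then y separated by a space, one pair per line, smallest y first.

485 33
470449 32010
456335045 31049667
442644523201 30118144980

√216 → a₀=14, period (1,2,3,2,1,28); ℓ=6 even so k=5
i=0: a=14 ⇒ p=14, q=1
…
i=2: a=2 ⇒ p=44, q=3
…
i=4: a=2 ⇒ p=338, q=23
i=5: a=1 ⇒ p=485, q=33
fundamental: x₁=485, y₁=33  (since 235225 − 216·1089 = 1)
(485+33√216)^2 = 470449 + 32010√216
(485+33√216)^3 = 456335045 + 31049667√216
(485+33√216)^4 = 442644523201 + 30118144980√216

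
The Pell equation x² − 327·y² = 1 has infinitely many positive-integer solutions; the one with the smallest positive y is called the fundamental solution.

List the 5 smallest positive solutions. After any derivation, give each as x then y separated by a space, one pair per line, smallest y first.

d=327: √d = [18; 12,36] (ℓ=2, even), read p_1/q_1
a_0=18:  p_0=18·1+0=18,  q_0=18·0+1=1
a_1=12:  p_1=12·18+1=217,  q_1=12·1+0=12
→ (217, 12).  Check: 217²=47089, 327·12²=47088, difference 1.
k=2:  x_2 = 217·217+327·12·12 = 94177,  y_2 = 217·12+12·217 = 5208
k=3:  x_3 = 217·94177+327·12·5208 = 40872601,  y_3 = 217·5208+12·94177 = 2260260
k=4:  x_4 = 217·40872601+327·12·2260260 = 17738614657,  y_4 = 217·2260260+12·40872601 = 980947632
k=5:  x_5 = 217·17738614657+327·12·980947632 = 7698517888537,  y_5 = 217·980947632+12·17738614657 = 425729012028

217 12
94177 5208
40872601 2260260
17738614657 980947632
7698517888537 425729012028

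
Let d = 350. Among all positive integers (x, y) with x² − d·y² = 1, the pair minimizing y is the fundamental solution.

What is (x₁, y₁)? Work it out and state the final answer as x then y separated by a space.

√350 → a₀=18, period (1,2,2,2,1,36); ℓ=6 even so k=5
a_0=18:  p_0=18·1+0=18,  q_0=18·0+1=1
a_1=1:  p_1=1·18+1=19,  q_1=1·1+0=1
…
a_4=2:  p_4=2·131+56=318,  q_4=2·7+3=17
a_5=1:  p_5=1·318+131=449,  q_5=1·17+7=24
(x₁, y₁) = (449, 24);  449² − 350·24² = 1 ✓

449 24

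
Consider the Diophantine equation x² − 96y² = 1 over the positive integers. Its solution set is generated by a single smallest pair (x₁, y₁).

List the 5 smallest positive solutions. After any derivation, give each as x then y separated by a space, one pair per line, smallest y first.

49 5
4801 490
470449 48015
46099201 4704980
4517251249 461040025

[9; 1,3,1,18] for √96; ℓ=4 ⇒ convergent index 3
step 0: (9, 1)  from 9·(1,0) + (0,1)
step 1: (10, 1)  from 1·(9,1) + (1,0)
step 2: (39, 4)  from 3·(10,1) + (9,1)
step 3: (49, 5)  from 1·(39,4) + (10,1)
(x₁, y₁) = (49, 5);  49² − 96·5² = 1 ✓
k=2:  x_2 = 49·49+96·5·5 = 4801,  y_2 = 49·5+5·49 = 490
k=3:  x_3 = 49·4801+96·5·490 = 470449,  y_3 = 49·490+5·4801 = 48015
k=4:  x_4 = 49·470449+96·5·48015 = 46099201,  y_4 = 49·48015+5·470449 = 4704980
k=5:  x_5 = 49·46099201+96·5·4704980 = 4517251249,  y_5 = 49·4704980+5·46099201 = 461040025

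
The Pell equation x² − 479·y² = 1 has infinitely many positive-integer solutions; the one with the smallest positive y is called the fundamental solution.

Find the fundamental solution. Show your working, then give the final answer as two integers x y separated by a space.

√479 = [21; 1,7,1,3,2,21,2,3,1,7,1,42, …], period ℓ=12 (even) → k=11
step 0: (21, 1)  from 21·(1,0) + (0,1)
step 1: (22, 1)  from 1·(21,1) + (1,0)
step 2: (175, 8)  from 7·(22,1) + (21,1)
…
step 5: (1729, 79)  from 2·(766,35) + (197,9)
…
step 10: (2648849, 121029)  from 7·(340591,15562) + (264712,12095)
step 11: (2989440, 136591)  from 1·(2648849,121029) + (340591,15562)
fundamental: x₁=2989440, y₁=136591  (since 8936751513600 − 479·18657101281 = 1)

2989440 136591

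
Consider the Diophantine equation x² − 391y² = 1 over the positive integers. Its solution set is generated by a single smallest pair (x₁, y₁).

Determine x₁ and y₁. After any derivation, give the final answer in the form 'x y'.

7338680 371133

d=391: √d = [19; 1,3,2,2,1,…,3,1,38] (ℓ=16, even), read p_15/q_15
a_0=19:  p_0=19·1+0=19,  q_0=19·0+1=1
a_1=1:  p_1=1·19+1=20,  q_1=1·1+0=1
a_2=3:  p_2=3·20+19=79,  q_2=3·1+1=4
a_3=2:  p_3=2·79+20=178,  q_3=2·4+1=9
a_4=2:  p_4=2·178+79=435,  q_4=2·9+4=22
a_5=1:  p_5=1·435+178=613,  q_5=1·22+9=31
a_6=1:  p_6=1·613+435=1048,  q_6=1·31+22=53
a_7=2:  p_7=2·1048+613=2709,  q_7=2·53+31=137
…
a_9=2:  p_9=2·52519+2709=107747,  q_9=2·2656+137=5449
a_10=1:  p_10=1·107747+52519=160266,  q_10=1·5449+2656=8105
a_11=1:  p_11=1·160266+107747=268013,  q_11=1·8105+5449=13554
a_12=2:  p_12=2·268013+160266=696292,  q_12=2·13554+8105=35213
…
a_14=3:  p_14=3·1660597+696292=5678083,  q_14=3·83980+35213=287153
a_15=1:  p_15=1·5678083+1660597=7338680,  q_15=1·287153+83980=371133
→ (7338680, 371133).  Check: 7338680²=53856224142400, 391·371133²=53856224142399, difference 1.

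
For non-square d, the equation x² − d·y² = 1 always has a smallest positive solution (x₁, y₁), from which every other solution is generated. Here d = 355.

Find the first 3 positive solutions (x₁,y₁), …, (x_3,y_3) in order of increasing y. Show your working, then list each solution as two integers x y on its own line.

d=355: √d = [18; 1,5,3,3,1,6,1,3,3,5,1,36] (ℓ=12, even), read p_11/q_11
i=0: a=18 ⇒ p=18, q=1
i=1: a=1 ⇒ p=19, q=1
…
i=4: a=3 ⇒ p=1187, q=63
i=5: a=1 ⇒ p=1545, q=82
i=6: a=6 ⇒ p=10457, q=555
…
i=9: a=3 ⇒ p=151391, q=8035
i=10: a=5 ⇒ p=803418, q=42641
i=11: a=1 ⇒ p=954809, q=50676
(x₁, y₁) = (954809, 50676);  954809² − 355·50676² = 1 ✓
(954809+50676√355)^2 = 1823320452961 + 96771801768√355
(954809+50676√355)^3 = 3481845556741524089 + 184797174548553948√355

954809 50676
1823320452961 96771801768
3481845556741524089 184797174548553948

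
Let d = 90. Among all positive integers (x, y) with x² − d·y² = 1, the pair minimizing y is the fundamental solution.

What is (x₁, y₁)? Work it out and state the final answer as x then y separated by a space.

19 2

√90 = [9; 2,18, …], period ℓ=2 (even) → k=1
k=0  a_k=9  p_k/q_k = 9/1
k=1  a_k=2  p_k/q_k = 19/2
→ (19, 2).  Check: 19²=361, 90·2²=360, difference 1.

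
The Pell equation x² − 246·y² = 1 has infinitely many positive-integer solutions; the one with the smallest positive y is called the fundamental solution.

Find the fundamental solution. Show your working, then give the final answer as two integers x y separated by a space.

[15; 1,2,5,1,14,1,5,2,1,30] for √246; ℓ=10 ⇒ convergent index 9
step 0: (15, 1)  from 15·(1,0) + (0,1)
step 1: (16, 1)  from 1·(15,1) + (1,0)
step 2: (47, 3)  from 2·(16,1) + (15,1)
step 3: (251, 16)  from 5·(47,3) + (16,1)
…
step 8: (60777, 3875)  from 2·(28028,1787) + (4721,301)
step 9: (88805, 5662)  from 1·(60777,3875) + (28028,1787)
fundamental: x₁=88805, y₁=5662  (since 7886328025 − 246·32058244 = 1)

88805 5662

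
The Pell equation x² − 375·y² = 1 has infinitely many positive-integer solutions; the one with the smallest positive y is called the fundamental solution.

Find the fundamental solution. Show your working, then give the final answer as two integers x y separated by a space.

15124 781

[19; 2,1,2,1,5,1,2,1,2,38] for √375; ℓ=10 ⇒ convergent index 9
a_0=19:  p_0=19·1+0=19,  q_0=19·0+1=1
a_1=2:  p_1=2·19+1=39,  q_1=2·1+0=2
a_2=1:  p_2=1·39+19=58,  q_2=1·2+1=3
a_3=2:  p_3=2·58+39=155,  q_3=2·3+2=8
…
a_5=5:  p_5=5·213+155=1220,  q_5=5·11+8=63
a_6=1:  p_6=1·1220+213=1433,  q_6=1·63+11=74
…
a_8=1:  p_8=1·4086+1433=5519,  q_8=1·211+74=285
a_9=2:  p_9=2·5519+4086=15124,  q_9=2·285+211=781
(x₁, y₁) = (15124, 781);  15124² − 375·781² = 1 ✓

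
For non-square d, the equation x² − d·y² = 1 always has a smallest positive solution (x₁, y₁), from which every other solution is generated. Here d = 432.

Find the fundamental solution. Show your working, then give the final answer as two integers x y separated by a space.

1351 65

d=432: √d = [20; 1,3,1,1,1,3,1,40] (ℓ=8, even), read p_7/q_7
step 0: (20, 1)  from 20·(1,0) + (0,1)
…
step 5: (291, 14)  from 1·(187,9) + (104,5)
step 6: (1060, 51)  from 3·(291,14) + (187,9)
step 7: (1351, 65)  from 1·(1060,51) + (291,14)
fundamental: x₁=1351, y₁=65  (since 1825201 − 432·4225 = 1)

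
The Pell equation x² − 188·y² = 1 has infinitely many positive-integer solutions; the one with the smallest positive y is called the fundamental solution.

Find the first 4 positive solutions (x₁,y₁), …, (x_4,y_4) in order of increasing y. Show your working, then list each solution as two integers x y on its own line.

4607 336
42448897 3095904
391124132351 28525659120
3603817713033217 262835420035776

d=188: √d = [13; 1,2,2,6,2,2,1,26] (ℓ=8, even), read p_7/q_7
step 0: (13, 1)  from 13·(1,0) + (0,1)
…
step 5: (1330, 97)  from 2·(617,45) + (96,7)
step 6: (3277, 239)  from 2·(1330,97) + (617,45)
step 7: (4607, 336)  from 1·(3277,239) + (1330,97)
fundamental: x₁=4607, y₁=336  (since 21224449 − 188·112896 = 1)
n=2: (4607,336)∘(4607,336) = (4607·4607+188·336·336, 4607·336+336·4607) = (42448897,3095904)
n=3: (42448897,3095904)∘(4607,336) = (4607·42448897+188·336·3095904, 4607·3095904+336·42448897) = (391124132351,28525659120)
n=4: (391124132351,28525659120)∘(4607,336) = (4607·391124132351+188·336·28525659120, 4607·28525659120+336·391124132351) = (3603817713033217,262835420035776)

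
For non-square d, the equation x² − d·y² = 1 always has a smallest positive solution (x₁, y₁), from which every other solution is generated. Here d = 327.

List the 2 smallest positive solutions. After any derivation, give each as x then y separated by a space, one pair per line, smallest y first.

[18; 12,36] for √327; ℓ=2 ⇒ convergent index 1
step 0: (18, 1)  from 18·(1,0) + (0,1)
step 1: (217, 12)  from 12·(18,1) + (1,0)
(x₁, y₁) = (217, 12);  217² − 327·12² = 1 ✓
(x_2, y_2) = (217·217 + 327·12·12, 217·12 + 12·217) = (94177, 5208)

217 12
94177 5208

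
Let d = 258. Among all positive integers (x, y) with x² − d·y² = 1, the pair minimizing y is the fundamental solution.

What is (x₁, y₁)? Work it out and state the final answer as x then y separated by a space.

[16; 16,32] for √258; ℓ=2 ⇒ convergent index 1
a_0=16:  p_0=16·1+0=16,  q_0=16·0+1=1
a_1=16:  p_1=16·16+1=257,  q_1=16·1+0=16
→ (257, 16).  Check: 257²=66049, 258·16²=66048, difference 1.

257 16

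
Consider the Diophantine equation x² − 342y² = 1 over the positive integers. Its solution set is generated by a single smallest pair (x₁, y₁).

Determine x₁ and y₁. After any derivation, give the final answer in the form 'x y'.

[18; 2,36] for √342; ℓ=2 ⇒ convergent index 1
a_0=18:  p_0=18·1+0=18,  q_0=18·0+1=1
a_1=2:  p_1=2·18+1=37,  q_1=2·1+0=2
→ (37, 2).  Check: 37²=1369, 342·2²=1368, difference 1.

37 2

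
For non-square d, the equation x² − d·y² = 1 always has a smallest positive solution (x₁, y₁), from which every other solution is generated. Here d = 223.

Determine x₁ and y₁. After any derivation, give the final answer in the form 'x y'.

[14; 1,13,1,28] for √223; ℓ=4 ⇒ convergent index 3
step 0: (14, 1)  from 14·(1,0) + (0,1)
step 1: (15, 1)  from 1·(14,1) + (1,0)
step 2: (209, 14)  from 13·(15,1) + (14,1)
step 3: (224, 15)  from 1·(209,14) + (15,1)
→ (224, 15).  Check: 224²=50176, 223·15²=50175, difference 1.

224 15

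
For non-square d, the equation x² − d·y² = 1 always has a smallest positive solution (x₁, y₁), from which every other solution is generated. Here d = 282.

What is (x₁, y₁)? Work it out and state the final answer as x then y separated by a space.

√282 = [16; 1,3,1,4,1,3,1,32, …], period ℓ=8 (even) → k=7
k=0  a_k=16  p_k/q_k = 16/1
…
k=3  a_k=1  p_k/q_k = 84/5
k=4  a_k=4  p_k/q_k = 403/24
k=5  a_k=1  p_k/q_k = 487/29
k=6  a_k=3  p_k/q_k = 1864/111
k=7  a_k=1  p_k/q_k = 2351/140
→ (2351, 140).  Check: 2351²=5527201, 282·140²=5527200, difference 1.

2351 140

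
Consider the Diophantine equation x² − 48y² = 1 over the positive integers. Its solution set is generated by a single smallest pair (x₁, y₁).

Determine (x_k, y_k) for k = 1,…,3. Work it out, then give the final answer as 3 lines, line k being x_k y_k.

√48 = [6; 1,12, …], period ℓ=2 (even) → k=1
step 0: (6, 1)  from 6·(1,0) + (0,1)
step 1: (7, 1)  from 1·(6,1) + (1,0)
→ (7, 1).  Check: 7²=49, 48·1²=48, difference 1.
(x_2, y_2) = (7·7 + 48·1·1, 7·1 + 1·7) = (97, 14)
(x_3, y_3) = (7·97 + 48·1·14, 7·14 + 1·97) = (1351, 195)

7 1
97 14
1351 195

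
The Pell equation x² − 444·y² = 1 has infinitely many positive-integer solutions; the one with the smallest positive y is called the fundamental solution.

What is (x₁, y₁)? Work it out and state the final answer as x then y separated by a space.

[21; 14,42] for √444; ℓ=2 ⇒ convergent index 1
step 0: (21, 1)  from 21·(1,0) + (0,1)
step 1: (295, 14)  from 14·(21,1) + (1,0)
(x₁, y₁) = (295, 14);  295² − 444·14² = 1 ✓

295 14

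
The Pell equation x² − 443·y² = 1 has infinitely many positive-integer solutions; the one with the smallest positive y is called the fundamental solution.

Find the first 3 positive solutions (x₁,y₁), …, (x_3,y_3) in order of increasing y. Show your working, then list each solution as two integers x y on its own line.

√443 = [21; 21,42, …], period ℓ=2 (even) → k=1
a_0=21:  p_0=21·1+0=21,  q_0=21·0+1=1
a_1=21:  p_1=21·21+1=442,  q_1=21·1+0=21
→ (442, 21).  Check: 442²=195364, 443·21²=195363, difference 1.
(x_2, y_2) = (442·442 + 443·21·21, 442·21 + 21·442) = (390727, 18564)
(x_3, y_3) = (442·390727 + 443·21·18564, 442·18564 + 21·390727) = (345402226, 16410555)

442 21
390727 18564
345402226 16410555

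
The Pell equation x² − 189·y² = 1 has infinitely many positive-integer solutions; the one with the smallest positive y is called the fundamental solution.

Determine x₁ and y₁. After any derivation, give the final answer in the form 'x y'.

55 4

[13; 1,2,1,26] for √189; ℓ=4 ⇒ convergent index 3
step 0: (13, 1)  from 13·(1,0) + (0,1)
…
step 2: (41, 3)  from 2·(14,1) + (13,1)
step 3: (55, 4)  from 1·(41,3) + (14,1)
→ (55, 4).  Check: 55²=3025, 189·4²=3024, difference 1.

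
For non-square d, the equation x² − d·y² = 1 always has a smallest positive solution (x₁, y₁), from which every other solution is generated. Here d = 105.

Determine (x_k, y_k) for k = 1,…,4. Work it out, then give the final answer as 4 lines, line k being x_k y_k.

41 4
3361 328
275561 26892
22592641 2204816

[10; 4,20] for √105; ℓ=2 ⇒ convergent index 1
a_0=10:  p_0=10·1+0=10,  q_0=10·0+1=1
a_1=4:  p_1=4·10+1=41,  q_1=4·1+0=4
(x₁, y₁) = (41, 4);  41² − 105·4² = 1 ✓
n=2: (41,4)∘(41,4) = (41·41+105·4·4, 41·4+4·41) = (3361,328)
n=3: (3361,328)∘(41,4) = (41·3361+105·4·328, 41·328+4·3361) = (275561,26892)
n=4: (275561,26892)∘(41,4) = (41·275561+105·4·26892, 41·26892+4·275561) = (22592641,2204816)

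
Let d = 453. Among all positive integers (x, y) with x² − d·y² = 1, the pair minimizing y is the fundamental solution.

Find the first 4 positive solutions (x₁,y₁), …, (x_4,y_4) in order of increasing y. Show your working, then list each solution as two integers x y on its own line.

√453 = [21; 3,1,1,10,14,10,1,1,3,42, …], period ℓ=10 (even) → k=9
i=0: a=21 ⇒ p=21, q=1
i=1: a=3 ⇒ p=64, q=3
…
i=3: a=1 ⇒ p=149, q=7
i=4: a=10 ⇒ p=1575, q=74
i=5: a=14 ⇒ p=22199, q=1043
…
i=8: a=1 ⇒ p=469329, q=22051
i=9: a=3 ⇒ p=1653751, q=77700
→ (1653751, 77700).  Check: 1653751²=2734892370001, 453·77700²=2734892370000, difference 1.
(1653751+77700√453)^2 = 5469784740001 + 256992905400√453
(1653751+77700√453)^3 = 18091323967121133751 + 850004548596233100√453
(1653751+77700√453)^4 = 59837090203895614338960001 + 2811391744490881177810800√453

1653751 77700
5469784740001 256992905400
18091323967121133751 850004548596233100
59837090203895614338960001 2811391744490881177810800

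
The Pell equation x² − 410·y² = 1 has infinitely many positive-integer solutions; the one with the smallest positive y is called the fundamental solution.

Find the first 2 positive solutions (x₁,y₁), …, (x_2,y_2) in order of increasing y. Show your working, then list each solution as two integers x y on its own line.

[20; 4,40] for √410; ℓ=2 ⇒ convergent index 1
k=0  a_k=20  p_k/q_k = 20/1
k=1  a_k=4  p_k/q_k = 81/4
→ (81, 4).  Check: 81²=6561, 410·4²=6560, difference 1.
(81+4√410)^2 = 13121 + 648√410

81 4
13121 648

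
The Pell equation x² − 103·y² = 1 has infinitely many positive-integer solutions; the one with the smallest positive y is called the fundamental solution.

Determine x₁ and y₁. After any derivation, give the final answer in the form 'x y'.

d=103: √d = [10; 6,1,2,1,1,9,1,1,2,1,6,20] (ℓ=12, even), read p_11/q_11
step 0: (10, 1)  from 10·(1,0) + (0,1)
step 1: (61, 6)  from 6·(10,1) + (1,0)
step 2: (71, 7)  from 1·(61,6) + (10,1)
…
step 5: (477, 47)  from 1·(274,27) + (203,20)
…
step 7: (5044, 497)  from 1·(4567,450) + (477,47)
step 8: (9611, 947)  from 1·(5044,497) + (4567,450)
…
step 10: (33877, 3338)  from 1·(24266,2391) + (9611,947)
step 11: (227528, 22419)  from 6·(33877,3338) + (24266,2391)
(x₁, y₁) = (227528, 22419);  227528² − 103·22419² = 1 ✓

227528 22419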